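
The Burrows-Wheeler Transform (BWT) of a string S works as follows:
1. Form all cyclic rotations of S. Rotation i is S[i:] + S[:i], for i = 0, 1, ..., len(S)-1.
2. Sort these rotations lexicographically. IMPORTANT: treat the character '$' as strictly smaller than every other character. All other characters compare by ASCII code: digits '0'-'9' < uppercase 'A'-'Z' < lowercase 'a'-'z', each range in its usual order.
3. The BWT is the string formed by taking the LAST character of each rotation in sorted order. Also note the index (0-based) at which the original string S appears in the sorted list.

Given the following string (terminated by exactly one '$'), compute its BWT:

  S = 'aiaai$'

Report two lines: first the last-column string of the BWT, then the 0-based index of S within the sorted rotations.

All 6 rotations (rotation i = S[i:]+S[:i]):
  rot[0] = aiaai$
  rot[1] = iaai$a
  rot[2] = aai$ai
  rot[3] = ai$aia
  rot[4] = i$aiaa
  rot[5] = $aiaai
Sorted (with $ < everything):
  sorted[0] = $aiaai  (last char: 'i')
  sorted[1] = aai$ai  (last char: 'i')
  sorted[2] = ai$aia  (last char: 'a')
  sorted[3] = aiaai$  (last char: '$')
  sorted[4] = i$aiaa  (last char: 'a')
  sorted[5] = iaai$a  (last char: 'a')
Last column: iia$aa
Original string S is at sorted index 3

Answer: iia$aa
3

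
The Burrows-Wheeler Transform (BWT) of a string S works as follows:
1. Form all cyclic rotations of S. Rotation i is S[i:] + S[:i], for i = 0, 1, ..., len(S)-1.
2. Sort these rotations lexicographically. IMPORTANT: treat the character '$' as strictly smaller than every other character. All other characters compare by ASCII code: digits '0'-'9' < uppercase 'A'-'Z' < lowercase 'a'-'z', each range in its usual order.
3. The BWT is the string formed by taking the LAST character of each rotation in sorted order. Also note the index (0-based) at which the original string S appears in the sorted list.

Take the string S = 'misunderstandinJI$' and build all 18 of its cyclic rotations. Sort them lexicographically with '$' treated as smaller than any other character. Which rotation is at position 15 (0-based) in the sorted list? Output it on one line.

Answer: sunderstandinJI$mi

Derivation:
All 18 rotations (rotation i = S[i:]+S[:i]):
  rot[0] = misunderstandinJI$
  rot[1] = isunderstandinJI$m
  rot[2] = sunderstandinJI$mi
  rot[3] = understandinJI$mis
  rot[4] = nderstandinJI$misu
  rot[5] = derstandinJI$misun
  rot[6] = erstandinJI$misund
  rot[7] = rstandinJI$misunde
  rot[8] = standinJI$misunder
  rot[9] = tandinJI$misunders
  rot[10] = andinJI$misunderst
  rot[11] = ndinJI$misundersta
  rot[12] = dinJI$misunderstan
  rot[13] = inJI$misunderstand
  rot[14] = nJI$misunderstandi
  rot[15] = JI$misunderstandin
  rot[16] = I$misunderstandinJ
  rot[17] = $misunderstandinJI
Sorted (with $ < everything):
  sorted[0] = $misunderstandinJI
  sorted[1] = I$misunderstandinJ
  sorted[2] = JI$misunderstandin
  sorted[3] = andinJI$misunderst
  sorted[4] = derstandinJI$misun
  sorted[5] = dinJI$misunderstan
  sorted[6] = erstandinJI$misund
  sorted[7] = inJI$misunderstand
  sorted[8] = isunderstandinJI$m
  sorted[9] = misunderstandinJI$
  sorted[10] = nJI$misunderstandi
  sorted[11] = nderstandinJI$misu
  sorted[12] = ndinJI$misundersta
  sorted[13] = rstandinJI$misunde
  sorted[14] = standinJI$misunder
  sorted[15] = sunderstandinJI$mi
  sorted[16] = tandinJI$misunders
  sorted[17] = understandinJI$mis
sorted[15] = sunderstandinJI$mi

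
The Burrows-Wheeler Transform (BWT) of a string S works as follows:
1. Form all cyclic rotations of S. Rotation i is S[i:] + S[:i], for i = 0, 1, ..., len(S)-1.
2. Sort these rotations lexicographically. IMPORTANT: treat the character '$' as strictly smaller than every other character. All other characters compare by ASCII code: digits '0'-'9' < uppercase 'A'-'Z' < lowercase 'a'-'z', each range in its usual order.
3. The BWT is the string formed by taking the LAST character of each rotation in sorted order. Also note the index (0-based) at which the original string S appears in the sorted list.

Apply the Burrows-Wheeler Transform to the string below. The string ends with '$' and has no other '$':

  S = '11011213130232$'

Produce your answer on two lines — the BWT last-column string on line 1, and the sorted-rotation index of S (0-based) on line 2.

All 15 rotations (rotation i = S[i:]+S[:i]):
  rot[0] = 11011213130232$
  rot[1] = 1011213130232$1
  rot[2] = 011213130232$11
  rot[3] = 11213130232$110
  rot[4] = 1213130232$1101
  rot[5] = 213130232$11011
  rot[6] = 13130232$110112
  rot[7] = 3130232$1101121
  rot[8] = 130232$11011213
  rot[9] = 30232$110112131
  rot[10] = 0232$1101121313
  rot[11] = 232$11011213130
  rot[12] = 32$110112131302
  rot[13] = 2$1101121313023
  rot[14] = $11011213130232
Sorted (with $ < everything):
  sorted[0] = $11011213130232  (last char: '2')
  sorted[1] = 011213130232$11  (last char: '1')
  sorted[2] = 0232$1101121313  (last char: '3')
  sorted[3] = 1011213130232$1  (last char: '1')
  sorted[4] = 11011213130232$  (last char: '$')
  sorted[5] = 11213130232$110  (last char: '0')
  sorted[6] = 1213130232$1101  (last char: '1')
  sorted[7] = 130232$11011213  (last char: '3')
  sorted[8] = 13130232$110112  (last char: '2')
  sorted[9] = 2$1101121313023  (last char: '3')
  sorted[10] = 213130232$11011  (last char: '1')
  sorted[11] = 232$11011213130  (last char: '0')
  sorted[12] = 30232$110112131  (last char: '1')
  sorted[13] = 3130232$1101121  (last char: '1')
  sorted[14] = 32$110112131302  (last char: '2')
Last column: 2131$0132310112
Original string S is at sorted index 4

Answer: 2131$0132310112
4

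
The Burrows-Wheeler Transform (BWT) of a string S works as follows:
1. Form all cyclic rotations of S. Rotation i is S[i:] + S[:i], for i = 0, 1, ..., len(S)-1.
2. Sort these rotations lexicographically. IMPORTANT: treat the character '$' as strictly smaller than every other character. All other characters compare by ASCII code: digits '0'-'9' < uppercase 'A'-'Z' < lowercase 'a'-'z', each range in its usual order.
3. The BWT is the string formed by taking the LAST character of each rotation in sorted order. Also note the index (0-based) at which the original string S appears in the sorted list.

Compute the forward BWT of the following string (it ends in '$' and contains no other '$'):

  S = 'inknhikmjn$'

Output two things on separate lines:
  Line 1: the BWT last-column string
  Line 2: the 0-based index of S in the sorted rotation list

Answer: nnh$minkjki
3

Derivation:
All 11 rotations (rotation i = S[i:]+S[:i]):
  rot[0] = inknhikmjn$
  rot[1] = nknhikmjn$i
  rot[2] = knhikmjn$in
  rot[3] = nhikmjn$ink
  rot[4] = hikmjn$inkn
  rot[5] = ikmjn$inknh
  rot[6] = kmjn$inknhi
  rot[7] = mjn$inknhik
  rot[8] = jn$inknhikm
  rot[9] = n$inknhikmj
  rot[10] = $inknhikmjn
Sorted (with $ < everything):
  sorted[0] = $inknhikmjn  (last char: 'n')
  sorted[1] = hikmjn$inkn  (last char: 'n')
  sorted[2] = ikmjn$inknh  (last char: 'h')
  sorted[3] = inknhikmjn$  (last char: '$')
  sorted[4] = jn$inknhikm  (last char: 'm')
  sorted[5] = kmjn$inknhi  (last char: 'i')
  sorted[6] = knhikmjn$in  (last char: 'n')
  sorted[7] = mjn$inknhik  (last char: 'k')
  sorted[8] = n$inknhikmj  (last char: 'j')
  sorted[9] = nhikmjn$ink  (last char: 'k')
  sorted[10] = nknhikmjn$i  (last char: 'i')
Last column: nnh$minkjki
Original string S is at sorted index 3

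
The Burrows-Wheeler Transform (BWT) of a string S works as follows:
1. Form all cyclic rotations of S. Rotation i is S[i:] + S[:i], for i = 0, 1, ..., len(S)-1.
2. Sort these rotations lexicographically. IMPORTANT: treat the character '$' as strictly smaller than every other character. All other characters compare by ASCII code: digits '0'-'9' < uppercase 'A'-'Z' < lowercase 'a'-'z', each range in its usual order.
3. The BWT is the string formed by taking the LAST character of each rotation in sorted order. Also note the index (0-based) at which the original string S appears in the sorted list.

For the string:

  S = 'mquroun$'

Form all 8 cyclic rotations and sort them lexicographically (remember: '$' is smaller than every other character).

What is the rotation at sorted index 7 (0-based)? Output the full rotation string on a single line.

Answer: uroun$mq

Derivation:
All 8 rotations (rotation i = S[i:]+S[:i]):
  rot[0] = mquroun$
  rot[1] = quroun$m
  rot[2] = uroun$mq
  rot[3] = roun$mqu
  rot[4] = oun$mqur
  rot[5] = un$mquro
  rot[6] = n$mqurou
  rot[7] = $mquroun
Sorted (with $ < everything):
  sorted[0] = $mquroun
  sorted[1] = mquroun$
  sorted[2] = n$mqurou
  sorted[3] = oun$mqur
  sorted[4] = quroun$m
  sorted[5] = roun$mqu
  sorted[6] = un$mquro
  sorted[7] = uroun$mq
sorted[7] = uroun$mq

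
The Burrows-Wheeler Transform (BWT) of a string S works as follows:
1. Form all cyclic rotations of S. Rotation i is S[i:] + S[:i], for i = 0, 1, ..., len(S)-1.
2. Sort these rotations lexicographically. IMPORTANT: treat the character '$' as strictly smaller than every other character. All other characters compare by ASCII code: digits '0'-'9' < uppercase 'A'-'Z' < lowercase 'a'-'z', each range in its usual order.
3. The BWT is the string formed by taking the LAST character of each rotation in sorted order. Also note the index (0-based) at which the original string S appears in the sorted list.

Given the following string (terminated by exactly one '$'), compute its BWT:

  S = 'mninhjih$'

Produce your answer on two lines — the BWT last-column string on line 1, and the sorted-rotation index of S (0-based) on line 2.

Answer: hinjnh$im
6

Derivation:
All 9 rotations (rotation i = S[i:]+S[:i]):
  rot[0] = mninhjih$
  rot[1] = ninhjih$m
  rot[2] = inhjih$mn
  rot[3] = nhjih$mni
  rot[4] = hjih$mnin
  rot[5] = jih$mninh
  rot[6] = ih$mninhj
  rot[7] = h$mninhji
  rot[8] = $mninhjih
Sorted (with $ < everything):
  sorted[0] = $mninhjih  (last char: 'h')
  sorted[1] = h$mninhji  (last char: 'i')
  sorted[2] = hjih$mnin  (last char: 'n')
  sorted[3] = ih$mninhj  (last char: 'j')
  sorted[4] = inhjih$mn  (last char: 'n')
  sorted[5] = jih$mninh  (last char: 'h')
  sorted[6] = mninhjih$  (last char: '$')
  sorted[7] = nhjih$mni  (last char: 'i')
  sorted[8] = ninhjih$m  (last char: 'm')
Last column: hinjnh$im
Original string S is at sorted index 6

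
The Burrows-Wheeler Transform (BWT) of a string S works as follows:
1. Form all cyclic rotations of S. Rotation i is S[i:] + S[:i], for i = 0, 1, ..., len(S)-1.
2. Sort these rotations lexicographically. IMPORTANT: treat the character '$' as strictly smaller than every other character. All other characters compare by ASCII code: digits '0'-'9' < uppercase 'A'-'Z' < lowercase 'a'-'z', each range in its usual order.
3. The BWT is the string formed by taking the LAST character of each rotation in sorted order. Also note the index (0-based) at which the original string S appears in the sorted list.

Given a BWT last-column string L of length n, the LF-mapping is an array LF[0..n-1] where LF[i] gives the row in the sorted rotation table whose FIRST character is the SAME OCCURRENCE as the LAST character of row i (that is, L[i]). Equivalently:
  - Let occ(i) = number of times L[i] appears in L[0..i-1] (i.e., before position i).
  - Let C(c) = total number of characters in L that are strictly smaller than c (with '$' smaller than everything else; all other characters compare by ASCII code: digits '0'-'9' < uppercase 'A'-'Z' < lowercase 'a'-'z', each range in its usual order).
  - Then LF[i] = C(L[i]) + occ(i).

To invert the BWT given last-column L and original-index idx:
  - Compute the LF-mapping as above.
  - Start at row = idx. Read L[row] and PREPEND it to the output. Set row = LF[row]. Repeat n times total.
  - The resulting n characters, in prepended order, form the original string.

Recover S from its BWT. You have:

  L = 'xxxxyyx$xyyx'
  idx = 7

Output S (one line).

LF mapping: 1 2 3 4 8 9 5 0 6 10 11 7
Walk LF starting at row 7, prepending L[row]:
  step 1: row=7, L[7]='$', prepend. Next row=LF[7]=0
  step 2: row=0, L[0]='x', prepend. Next row=LF[0]=1
  step 3: row=1, L[1]='x', prepend. Next row=LF[1]=2
  step 4: row=2, L[2]='x', prepend. Next row=LF[2]=3
  step 5: row=3, L[3]='x', prepend. Next row=LF[3]=4
  step 6: row=4, L[4]='y', prepend. Next row=LF[4]=8
  step 7: row=8, L[8]='x', prepend. Next row=LF[8]=6
  step 8: row=6, L[6]='x', prepend. Next row=LF[6]=5
  step 9: row=5, L[5]='y', prepend. Next row=LF[5]=9
  step 10: row=9, L[9]='y', prepend. Next row=LF[9]=10
  step 11: row=10, L[10]='y', prepend. Next row=LF[10]=11
  step 12: row=11, L[11]='x', prepend. Next row=LF[11]=7
Reversed output: xyyyxxyxxxx$

Answer: xyyyxxyxxxx$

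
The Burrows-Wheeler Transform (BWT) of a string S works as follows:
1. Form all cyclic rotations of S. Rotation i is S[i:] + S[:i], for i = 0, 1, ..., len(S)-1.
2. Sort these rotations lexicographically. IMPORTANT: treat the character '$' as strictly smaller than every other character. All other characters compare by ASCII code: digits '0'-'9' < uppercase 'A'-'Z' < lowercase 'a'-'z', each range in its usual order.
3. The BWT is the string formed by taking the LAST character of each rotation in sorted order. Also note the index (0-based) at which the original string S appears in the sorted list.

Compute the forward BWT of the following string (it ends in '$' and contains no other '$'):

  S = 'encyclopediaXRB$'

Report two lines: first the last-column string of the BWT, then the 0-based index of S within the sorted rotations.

Answer: BRXaiynep$dceloc
9

Derivation:
All 16 rotations (rotation i = S[i:]+S[:i]):
  rot[0] = encyclopediaXRB$
  rot[1] = ncyclopediaXRB$e
  rot[2] = cyclopediaXRB$en
  rot[3] = yclopediaXRB$enc
  rot[4] = clopediaXRB$ency
  rot[5] = lopediaXRB$encyc
  rot[6] = opediaXRB$encycl
  rot[7] = pediaXRB$encyclo
  rot[8] = ediaXRB$encyclop
  rot[9] = diaXRB$encyclope
  rot[10] = iaXRB$encycloped
  rot[11] = aXRB$encyclopedi
  rot[12] = XRB$encyclopedia
  rot[13] = RB$encyclopediaX
  rot[14] = B$encyclopediaXR
  rot[15] = $encyclopediaXRB
Sorted (with $ < everything):
  sorted[0] = $encyclopediaXRB  (last char: 'B')
  sorted[1] = B$encyclopediaXR  (last char: 'R')
  sorted[2] = RB$encyclopediaX  (last char: 'X')
  sorted[3] = XRB$encyclopedia  (last char: 'a')
  sorted[4] = aXRB$encyclopedi  (last char: 'i')
  sorted[5] = clopediaXRB$ency  (last char: 'y')
  sorted[6] = cyclopediaXRB$en  (last char: 'n')
  sorted[7] = diaXRB$encyclope  (last char: 'e')
  sorted[8] = ediaXRB$encyclop  (last char: 'p')
  sorted[9] = encyclopediaXRB$  (last char: '$')
  sorted[10] = iaXRB$encycloped  (last char: 'd')
  sorted[11] = lopediaXRB$encyc  (last char: 'c')
  sorted[12] = ncyclopediaXRB$e  (last char: 'e')
  sorted[13] = opediaXRB$encycl  (last char: 'l')
  sorted[14] = pediaXRB$encyclo  (last char: 'o')
  sorted[15] = yclopediaXRB$enc  (last char: 'c')
Last column: BRXaiynep$dceloc
Original string S is at sorted index 9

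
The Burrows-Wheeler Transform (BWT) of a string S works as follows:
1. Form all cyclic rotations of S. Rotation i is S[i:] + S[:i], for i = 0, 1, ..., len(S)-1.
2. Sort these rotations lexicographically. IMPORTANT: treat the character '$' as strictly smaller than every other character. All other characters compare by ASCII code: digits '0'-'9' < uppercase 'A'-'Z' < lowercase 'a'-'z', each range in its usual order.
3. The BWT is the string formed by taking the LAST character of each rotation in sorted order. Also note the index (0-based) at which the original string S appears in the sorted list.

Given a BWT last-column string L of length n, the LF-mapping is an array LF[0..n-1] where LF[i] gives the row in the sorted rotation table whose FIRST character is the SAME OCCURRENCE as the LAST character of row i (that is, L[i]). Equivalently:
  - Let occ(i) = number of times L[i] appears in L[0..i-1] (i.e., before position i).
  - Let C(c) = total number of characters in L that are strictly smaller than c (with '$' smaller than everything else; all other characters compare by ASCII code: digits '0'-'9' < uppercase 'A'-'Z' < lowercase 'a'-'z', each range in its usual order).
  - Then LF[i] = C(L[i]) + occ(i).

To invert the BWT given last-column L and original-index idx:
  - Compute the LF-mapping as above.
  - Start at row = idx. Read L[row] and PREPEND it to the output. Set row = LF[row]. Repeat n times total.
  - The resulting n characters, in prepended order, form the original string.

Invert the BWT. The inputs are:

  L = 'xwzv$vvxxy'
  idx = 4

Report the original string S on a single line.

Answer: wvvxxyzvx$

Derivation:
LF mapping: 5 4 9 1 0 2 3 6 7 8
Walk LF starting at row 4, prepending L[row]:
  step 1: row=4, L[4]='$', prepend. Next row=LF[4]=0
  step 2: row=0, L[0]='x', prepend. Next row=LF[0]=5
  step 3: row=5, L[5]='v', prepend. Next row=LF[5]=2
  step 4: row=2, L[2]='z', prepend. Next row=LF[2]=9
  step 5: row=9, L[9]='y', prepend. Next row=LF[9]=8
  step 6: row=8, L[8]='x', prepend. Next row=LF[8]=7
  step 7: row=7, L[7]='x', prepend. Next row=LF[7]=6
  step 8: row=6, L[6]='v', prepend. Next row=LF[6]=3
  step 9: row=3, L[3]='v', prepend. Next row=LF[3]=1
  step 10: row=1, L[1]='w', prepend. Next row=LF[1]=4
Reversed output: wvvxxyzvx$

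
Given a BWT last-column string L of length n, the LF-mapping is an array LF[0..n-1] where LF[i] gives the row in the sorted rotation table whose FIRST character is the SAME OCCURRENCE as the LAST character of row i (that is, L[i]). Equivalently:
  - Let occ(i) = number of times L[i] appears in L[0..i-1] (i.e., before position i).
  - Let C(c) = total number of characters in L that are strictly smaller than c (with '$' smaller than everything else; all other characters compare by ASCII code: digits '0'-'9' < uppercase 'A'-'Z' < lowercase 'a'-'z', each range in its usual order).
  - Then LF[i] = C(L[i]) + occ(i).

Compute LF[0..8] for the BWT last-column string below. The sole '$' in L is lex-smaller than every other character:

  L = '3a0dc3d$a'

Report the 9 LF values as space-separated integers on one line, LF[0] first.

Char counts: '$':1, '0':1, '3':2, 'a':2, 'c':1, 'd':2
C (first-col start): C('$')=0, C('0')=1, C('3')=2, C('a')=4, C('c')=6, C('d')=7
L[0]='3': occ=0, LF[0]=C('3')+0=2+0=2
L[1]='a': occ=0, LF[1]=C('a')+0=4+0=4
L[2]='0': occ=0, LF[2]=C('0')+0=1+0=1
L[3]='d': occ=0, LF[3]=C('d')+0=7+0=7
L[4]='c': occ=0, LF[4]=C('c')+0=6+0=6
L[5]='3': occ=1, LF[5]=C('3')+1=2+1=3
L[6]='d': occ=1, LF[6]=C('d')+1=7+1=8
L[7]='$': occ=0, LF[7]=C('$')+0=0+0=0
L[8]='a': occ=1, LF[8]=C('a')+1=4+1=5

Answer: 2 4 1 7 6 3 8 0 5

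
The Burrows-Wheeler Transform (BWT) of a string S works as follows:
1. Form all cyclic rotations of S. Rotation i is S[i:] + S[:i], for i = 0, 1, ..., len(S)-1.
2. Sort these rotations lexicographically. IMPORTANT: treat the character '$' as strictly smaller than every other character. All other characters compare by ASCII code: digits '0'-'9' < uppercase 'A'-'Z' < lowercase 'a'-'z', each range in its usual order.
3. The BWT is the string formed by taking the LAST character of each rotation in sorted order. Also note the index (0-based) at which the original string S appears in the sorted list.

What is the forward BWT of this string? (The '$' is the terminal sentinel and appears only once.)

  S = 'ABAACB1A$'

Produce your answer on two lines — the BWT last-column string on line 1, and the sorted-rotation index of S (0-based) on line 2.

Answer: AB1B$ACAA
4

Derivation:
All 9 rotations (rotation i = S[i:]+S[:i]):
  rot[0] = ABAACB1A$
  rot[1] = BAACB1A$A
  rot[2] = AACB1A$AB
  rot[3] = ACB1A$ABA
  rot[4] = CB1A$ABAA
  rot[5] = B1A$ABAAC
  rot[6] = 1A$ABAACB
  rot[7] = A$ABAACB1
  rot[8] = $ABAACB1A
Sorted (with $ < everything):
  sorted[0] = $ABAACB1A  (last char: 'A')
  sorted[1] = 1A$ABAACB  (last char: 'B')
  sorted[2] = A$ABAACB1  (last char: '1')
  sorted[3] = AACB1A$AB  (last char: 'B')
  sorted[4] = ABAACB1A$  (last char: '$')
  sorted[5] = ACB1A$ABA  (last char: 'A')
  sorted[6] = B1A$ABAAC  (last char: 'C')
  sorted[7] = BAACB1A$A  (last char: 'A')
  sorted[8] = CB1A$ABAA  (last char: 'A')
Last column: AB1B$ACAA
Original string S is at sorted index 4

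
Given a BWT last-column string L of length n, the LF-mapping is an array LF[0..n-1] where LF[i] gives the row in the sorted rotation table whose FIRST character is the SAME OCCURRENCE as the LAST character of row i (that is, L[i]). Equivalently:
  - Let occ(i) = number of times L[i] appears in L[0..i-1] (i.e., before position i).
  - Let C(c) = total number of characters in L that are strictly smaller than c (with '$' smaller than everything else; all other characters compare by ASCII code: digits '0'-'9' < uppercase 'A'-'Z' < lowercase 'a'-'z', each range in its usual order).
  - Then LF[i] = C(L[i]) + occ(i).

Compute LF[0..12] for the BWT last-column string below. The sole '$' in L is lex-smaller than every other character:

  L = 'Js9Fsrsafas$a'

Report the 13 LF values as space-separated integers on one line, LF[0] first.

Answer: 3 9 1 2 10 8 11 4 7 5 12 0 6

Derivation:
Char counts: '$':1, '9':1, 'F':1, 'J':1, 'a':3, 'f':1, 'r':1, 's':4
C (first-col start): C('$')=0, C('9')=1, C('F')=2, C('J')=3, C('a')=4, C('f')=7, C('r')=8, C('s')=9
L[0]='J': occ=0, LF[0]=C('J')+0=3+0=3
L[1]='s': occ=0, LF[1]=C('s')+0=9+0=9
L[2]='9': occ=0, LF[2]=C('9')+0=1+0=1
L[3]='F': occ=0, LF[3]=C('F')+0=2+0=2
L[4]='s': occ=1, LF[4]=C('s')+1=9+1=10
L[5]='r': occ=0, LF[5]=C('r')+0=8+0=8
L[6]='s': occ=2, LF[6]=C('s')+2=9+2=11
L[7]='a': occ=0, LF[7]=C('a')+0=4+0=4
L[8]='f': occ=0, LF[8]=C('f')+0=7+0=7
L[9]='a': occ=1, LF[9]=C('a')+1=4+1=5
L[10]='s': occ=3, LF[10]=C('s')+3=9+3=12
L[11]='$': occ=0, LF[11]=C('$')+0=0+0=0
L[12]='a': occ=2, LF[12]=C('a')+2=4+2=6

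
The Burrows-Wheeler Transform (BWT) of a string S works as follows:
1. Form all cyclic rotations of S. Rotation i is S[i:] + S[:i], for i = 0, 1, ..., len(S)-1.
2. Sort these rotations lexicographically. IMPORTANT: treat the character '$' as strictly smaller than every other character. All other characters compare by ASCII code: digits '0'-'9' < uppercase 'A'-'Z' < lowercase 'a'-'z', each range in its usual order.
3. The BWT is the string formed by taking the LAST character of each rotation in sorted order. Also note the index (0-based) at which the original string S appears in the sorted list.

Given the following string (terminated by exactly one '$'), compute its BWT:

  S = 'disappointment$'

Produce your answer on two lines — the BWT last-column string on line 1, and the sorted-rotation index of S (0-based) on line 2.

All 15 rotations (rotation i = S[i:]+S[:i]):
  rot[0] = disappointment$
  rot[1] = isappointment$d
  rot[2] = sappointment$di
  rot[3] = appointment$dis
  rot[4] = ppointment$disa
  rot[5] = pointment$disap
  rot[6] = ointment$disapp
  rot[7] = intment$disappo
  rot[8] = ntment$disappoi
  rot[9] = tment$disappoin
  rot[10] = ment$disappoint
  rot[11] = ent$disappointm
  rot[12] = nt$disappointme
  rot[13] = t$disappointmen
  rot[14] = $disappointment
Sorted (with $ < everything):
  sorted[0] = $disappointment  (last char: 't')
  sorted[1] = appointment$dis  (last char: 's')
  sorted[2] = disappointment$  (last char: '$')
  sorted[3] = ent$disappointm  (last char: 'm')
  sorted[4] = intment$disappo  (last char: 'o')
  sorted[5] = isappointment$d  (last char: 'd')
  sorted[6] = ment$disappoint  (last char: 't')
  sorted[7] = nt$disappointme  (last char: 'e')
  sorted[8] = ntment$disappoi  (last char: 'i')
  sorted[9] = ointment$disapp  (last char: 'p')
  sorted[10] = pointment$disap  (last char: 'p')
  sorted[11] = ppointment$disa  (last char: 'a')
  sorted[12] = sappointment$di  (last char: 'i')
  sorted[13] = t$disappointmen  (last char: 'n')
  sorted[14] = tment$disappoin  (last char: 'n')
Last column: ts$modteippainn
Original string S is at sorted index 2

Answer: ts$modteippainn
2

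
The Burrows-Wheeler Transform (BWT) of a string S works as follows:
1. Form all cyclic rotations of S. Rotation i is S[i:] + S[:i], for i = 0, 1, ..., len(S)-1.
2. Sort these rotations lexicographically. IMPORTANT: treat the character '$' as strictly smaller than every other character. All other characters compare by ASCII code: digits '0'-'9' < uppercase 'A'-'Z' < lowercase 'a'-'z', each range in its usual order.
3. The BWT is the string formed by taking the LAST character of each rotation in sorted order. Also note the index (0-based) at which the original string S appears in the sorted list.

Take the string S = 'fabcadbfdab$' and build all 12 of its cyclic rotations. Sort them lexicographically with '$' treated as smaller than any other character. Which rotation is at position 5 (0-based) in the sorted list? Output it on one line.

All 12 rotations (rotation i = S[i:]+S[:i]):
  rot[0] = fabcadbfdab$
  rot[1] = abcadbfdab$f
  rot[2] = bcadbfdab$fa
  rot[3] = cadbfdab$fab
  rot[4] = adbfdab$fabc
  rot[5] = dbfdab$fabca
  rot[6] = bfdab$fabcad
  rot[7] = fdab$fabcadb
  rot[8] = dab$fabcadbf
  rot[9] = ab$fabcadbfd
  rot[10] = b$fabcadbfda
  rot[11] = $fabcadbfdab
Sorted (with $ < everything):
  sorted[0] = $fabcadbfdab
  sorted[1] = ab$fabcadbfd
  sorted[2] = abcadbfdab$f
  sorted[3] = adbfdab$fabc
  sorted[4] = b$fabcadbfda
  sorted[5] = bcadbfdab$fa
  sorted[6] = bfdab$fabcad
  sorted[7] = cadbfdab$fab
  sorted[8] = dab$fabcadbf
  sorted[9] = dbfdab$fabca
  sorted[10] = fabcadbfdab$
  sorted[11] = fdab$fabcadb
sorted[5] = bcadbfdab$fa

Answer: bcadbfdab$fa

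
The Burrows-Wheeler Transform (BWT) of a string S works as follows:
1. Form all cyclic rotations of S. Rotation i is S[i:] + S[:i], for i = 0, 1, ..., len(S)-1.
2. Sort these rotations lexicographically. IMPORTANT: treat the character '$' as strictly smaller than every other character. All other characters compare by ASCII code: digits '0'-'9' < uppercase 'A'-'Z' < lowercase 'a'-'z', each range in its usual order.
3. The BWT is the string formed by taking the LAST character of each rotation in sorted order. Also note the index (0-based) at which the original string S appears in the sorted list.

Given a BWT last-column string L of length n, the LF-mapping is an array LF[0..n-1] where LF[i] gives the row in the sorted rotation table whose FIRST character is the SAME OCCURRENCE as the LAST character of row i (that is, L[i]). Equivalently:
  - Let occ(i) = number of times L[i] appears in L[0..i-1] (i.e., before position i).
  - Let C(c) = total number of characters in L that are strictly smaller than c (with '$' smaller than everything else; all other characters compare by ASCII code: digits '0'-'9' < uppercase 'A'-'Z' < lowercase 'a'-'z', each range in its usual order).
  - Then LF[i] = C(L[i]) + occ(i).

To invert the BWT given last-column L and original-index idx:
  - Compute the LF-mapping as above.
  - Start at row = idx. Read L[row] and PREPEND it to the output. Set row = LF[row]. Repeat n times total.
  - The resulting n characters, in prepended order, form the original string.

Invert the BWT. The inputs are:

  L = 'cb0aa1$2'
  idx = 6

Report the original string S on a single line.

LF mapping: 7 6 1 4 5 2 0 3
Walk LF starting at row 6, prepending L[row]:
  step 1: row=6, L[6]='$', prepend. Next row=LF[6]=0
  step 2: row=0, L[0]='c', prepend. Next row=LF[0]=7
  step 3: row=7, L[7]='2', prepend. Next row=LF[7]=3
  step 4: row=3, L[3]='a', prepend. Next row=LF[3]=4
  step 5: row=4, L[4]='a', prepend. Next row=LF[4]=5
  step 6: row=5, L[5]='1', prepend. Next row=LF[5]=2
  step 7: row=2, L[2]='0', prepend. Next row=LF[2]=1
  step 8: row=1, L[1]='b', prepend. Next row=LF[1]=6
Reversed output: b01aa2c$

Answer: b01aa2c$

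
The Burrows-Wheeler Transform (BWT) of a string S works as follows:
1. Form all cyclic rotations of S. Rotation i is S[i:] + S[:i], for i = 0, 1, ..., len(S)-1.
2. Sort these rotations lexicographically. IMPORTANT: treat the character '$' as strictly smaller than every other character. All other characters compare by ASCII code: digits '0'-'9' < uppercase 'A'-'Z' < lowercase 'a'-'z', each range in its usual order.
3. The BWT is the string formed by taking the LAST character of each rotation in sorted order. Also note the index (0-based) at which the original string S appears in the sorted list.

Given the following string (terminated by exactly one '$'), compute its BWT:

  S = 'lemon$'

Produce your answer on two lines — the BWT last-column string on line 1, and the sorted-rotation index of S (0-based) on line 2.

Answer: nl$eom
2

Derivation:
All 6 rotations (rotation i = S[i:]+S[:i]):
  rot[0] = lemon$
  rot[1] = emon$l
  rot[2] = mon$le
  rot[3] = on$lem
  rot[4] = n$lemo
  rot[5] = $lemon
Sorted (with $ < everything):
  sorted[0] = $lemon  (last char: 'n')
  sorted[1] = emon$l  (last char: 'l')
  sorted[2] = lemon$  (last char: '$')
  sorted[3] = mon$le  (last char: 'e')
  sorted[4] = n$lemo  (last char: 'o')
  sorted[5] = on$lem  (last char: 'm')
Last column: nl$eom
Original string S is at sorted index 2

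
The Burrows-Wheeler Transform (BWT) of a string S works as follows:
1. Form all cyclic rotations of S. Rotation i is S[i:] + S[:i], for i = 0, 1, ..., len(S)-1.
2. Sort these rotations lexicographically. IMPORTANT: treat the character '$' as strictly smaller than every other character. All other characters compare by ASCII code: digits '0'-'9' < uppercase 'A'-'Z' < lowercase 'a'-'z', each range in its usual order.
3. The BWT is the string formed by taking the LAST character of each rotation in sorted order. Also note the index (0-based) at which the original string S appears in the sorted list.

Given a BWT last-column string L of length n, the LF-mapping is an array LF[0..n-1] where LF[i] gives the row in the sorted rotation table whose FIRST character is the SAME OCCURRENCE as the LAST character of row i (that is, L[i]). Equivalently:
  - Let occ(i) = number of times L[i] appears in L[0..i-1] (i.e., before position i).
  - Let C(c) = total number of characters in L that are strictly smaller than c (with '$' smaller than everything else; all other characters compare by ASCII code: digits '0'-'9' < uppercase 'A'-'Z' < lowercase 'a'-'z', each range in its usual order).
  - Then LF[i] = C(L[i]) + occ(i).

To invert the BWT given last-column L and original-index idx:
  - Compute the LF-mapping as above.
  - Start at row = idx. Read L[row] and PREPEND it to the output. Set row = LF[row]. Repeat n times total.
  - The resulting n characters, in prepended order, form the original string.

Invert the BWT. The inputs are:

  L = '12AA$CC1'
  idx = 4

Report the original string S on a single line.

Answer: A1CCA21$

Derivation:
LF mapping: 1 3 4 5 0 6 7 2
Walk LF starting at row 4, prepending L[row]:
  step 1: row=4, L[4]='$', prepend. Next row=LF[4]=0
  step 2: row=0, L[0]='1', prepend. Next row=LF[0]=1
  step 3: row=1, L[1]='2', prepend. Next row=LF[1]=3
  step 4: row=3, L[3]='A', prepend. Next row=LF[3]=5
  step 5: row=5, L[5]='C', prepend. Next row=LF[5]=6
  step 6: row=6, L[6]='C', prepend. Next row=LF[6]=7
  step 7: row=7, L[7]='1', prepend. Next row=LF[7]=2
  step 8: row=2, L[2]='A', prepend. Next row=LF[2]=4
Reversed output: A1CCA21$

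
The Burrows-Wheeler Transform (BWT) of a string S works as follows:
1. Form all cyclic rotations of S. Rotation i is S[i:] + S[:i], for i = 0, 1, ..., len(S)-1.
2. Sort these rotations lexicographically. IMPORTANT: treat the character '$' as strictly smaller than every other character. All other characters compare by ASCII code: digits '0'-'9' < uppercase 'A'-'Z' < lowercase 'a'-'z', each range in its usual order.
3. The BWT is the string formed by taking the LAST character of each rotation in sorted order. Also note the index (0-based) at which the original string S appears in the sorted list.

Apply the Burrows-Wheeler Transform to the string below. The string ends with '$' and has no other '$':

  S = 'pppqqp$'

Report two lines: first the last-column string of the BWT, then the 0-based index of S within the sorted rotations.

All 7 rotations (rotation i = S[i:]+S[:i]):
  rot[0] = pppqqp$
  rot[1] = ppqqp$p
  rot[2] = pqqp$pp
  rot[3] = qqp$ppp
  rot[4] = qp$pppq
  rot[5] = p$pppqq
  rot[6] = $pppqqp
Sorted (with $ < everything):
  sorted[0] = $pppqqp  (last char: 'p')
  sorted[1] = p$pppqq  (last char: 'q')
  sorted[2] = pppqqp$  (last char: '$')
  sorted[3] = ppqqp$p  (last char: 'p')
  sorted[4] = pqqp$pp  (last char: 'p')
  sorted[5] = qp$pppq  (last char: 'q')
  sorted[6] = qqp$ppp  (last char: 'p')
Last column: pq$ppqp
Original string S is at sorted index 2

Answer: pq$ppqp
2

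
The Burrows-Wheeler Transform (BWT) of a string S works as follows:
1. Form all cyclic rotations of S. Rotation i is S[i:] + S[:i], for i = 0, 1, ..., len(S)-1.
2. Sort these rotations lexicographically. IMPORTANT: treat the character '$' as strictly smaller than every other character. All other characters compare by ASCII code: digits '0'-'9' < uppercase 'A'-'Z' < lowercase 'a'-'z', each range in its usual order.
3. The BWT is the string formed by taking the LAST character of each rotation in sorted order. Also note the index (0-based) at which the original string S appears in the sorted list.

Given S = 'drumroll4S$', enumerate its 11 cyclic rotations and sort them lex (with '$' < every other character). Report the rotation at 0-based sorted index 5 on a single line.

Answer: ll4S$drumro

Derivation:
All 11 rotations (rotation i = S[i:]+S[:i]):
  rot[0] = drumroll4S$
  rot[1] = rumroll4S$d
  rot[2] = umroll4S$dr
  rot[3] = mroll4S$dru
  rot[4] = roll4S$drum
  rot[5] = oll4S$drumr
  rot[6] = ll4S$drumro
  rot[7] = l4S$drumrol
  rot[8] = 4S$drumroll
  rot[9] = S$drumroll4
  rot[10] = $drumroll4S
Sorted (with $ < everything):
  sorted[0] = $drumroll4S
  sorted[1] = 4S$drumroll
  sorted[2] = S$drumroll4
  sorted[3] = drumroll4S$
  sorted[4] = l4S$drumrol
  sorted[5] = ll4S$drumro
  sorted[6] = mroll4S$dru
  sorted[7] = oll4S$drumr
  sorted[8] = roll4S$drum
  sorted[9] = rumroll4S$d
  sorted[10] = umroll4S$dr
sorted[5] = ll4S$drumro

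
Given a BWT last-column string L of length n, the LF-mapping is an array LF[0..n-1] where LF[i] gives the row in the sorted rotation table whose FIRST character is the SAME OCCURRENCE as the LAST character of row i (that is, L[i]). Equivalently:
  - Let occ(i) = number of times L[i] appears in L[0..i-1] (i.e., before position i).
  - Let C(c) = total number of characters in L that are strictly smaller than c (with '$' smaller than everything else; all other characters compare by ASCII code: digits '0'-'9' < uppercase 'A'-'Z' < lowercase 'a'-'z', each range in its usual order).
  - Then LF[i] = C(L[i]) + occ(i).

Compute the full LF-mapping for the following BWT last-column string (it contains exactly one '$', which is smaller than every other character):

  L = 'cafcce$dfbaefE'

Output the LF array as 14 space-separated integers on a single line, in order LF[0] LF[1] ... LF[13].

Answer: 5 2 11 6 7 9 0 8 12 4 3 10 13 1

Derivation:
Char counts: '$':1, 'E':1, 'a':2, 'b':1, 'c':3, 'd':1, 'e':2, 'f':3
C (first-col start): C('$')=0, C('E')=1, C('a')=2, C('b')=4, C('c')=5, C('d')=8, C('e')=9, C('f')=11
L[0]='c': occ=0, LF[0]=C('c')+0=5+0=5
L[1]='a': occ=0, LF[1]=C('a')+0=2+0=2
L[2]='f': occ=0, LF[2]=C('f')+0=11+0=11
L[3]='c': occ=1, LF[3]=C('c')+1=5+1=6
L[4]='c': occ=2, LF[4]=C('c')+2=5+2=7
L[5]='e': occ=0, LF[5]=C('e')+0=9+0=9
L[6]='$': occ=0, LF[6]=C('$')+0=0+0=0
L[7]='d': occ=0, LF[7]=C('d')+0=8+0=8
L[8]='f': occ=1, LF[8]=C('f')+1=11+1=12
L[9]='b': occ=0, LF[9]=C('b')+0=4+0=4
L[10]='a': occ=1, LF[10]=C('a')+1=2+1=3
L[11]='e': occ=1, LF[11]=C('e')+1=9+1=10
L[12]='f': occ=2, LF[12]=C('f')+2=11+2=13
L[13]='E': occ=0, LF[13]=C('E')+0=1+0=1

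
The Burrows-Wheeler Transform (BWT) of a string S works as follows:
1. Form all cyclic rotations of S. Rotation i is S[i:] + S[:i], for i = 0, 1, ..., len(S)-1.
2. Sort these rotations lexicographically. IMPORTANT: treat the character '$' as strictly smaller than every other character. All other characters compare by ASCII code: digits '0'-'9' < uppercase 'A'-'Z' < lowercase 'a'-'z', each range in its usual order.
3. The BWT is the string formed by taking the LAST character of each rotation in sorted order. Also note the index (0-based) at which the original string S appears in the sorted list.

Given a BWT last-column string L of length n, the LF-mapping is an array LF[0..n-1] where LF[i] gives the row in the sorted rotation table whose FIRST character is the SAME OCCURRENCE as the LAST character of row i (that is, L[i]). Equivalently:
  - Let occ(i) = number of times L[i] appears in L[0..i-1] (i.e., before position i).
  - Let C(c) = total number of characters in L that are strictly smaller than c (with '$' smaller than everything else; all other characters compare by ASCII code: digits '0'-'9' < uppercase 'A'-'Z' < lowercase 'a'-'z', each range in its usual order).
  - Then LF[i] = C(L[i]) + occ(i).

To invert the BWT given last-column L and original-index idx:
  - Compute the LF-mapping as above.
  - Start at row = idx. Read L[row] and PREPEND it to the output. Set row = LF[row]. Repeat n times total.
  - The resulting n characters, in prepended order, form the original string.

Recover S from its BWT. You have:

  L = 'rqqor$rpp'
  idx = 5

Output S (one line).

LF mapping: 6 4 5 1 7 0 8 2 3
Walk LF starting at row 5, prepending L[row]:
  step 1: row=5, L[5]='$', prepend. Next row=LF[5]=0
  step 2: row=0, L[0]='r', prepend. Next row=LF[0]=6
  step 3: row=6, L[6]='r', prepend. Next row=LF[6]=8
  step 4: row=8, L[8]='p', prepend. Next row=LF[8]=3
  step 5: row=3, L[3]='o', prepend. Next row=LF[3]=1
  step 6: row=1, L[1]='q', prepend. Next row=LF[1]=4
  step 7: row=4, L[4]='r', prepend. Next row=LF[4]=7
  step 8: row=7, L[7]='p', prepend. Next row=LF[7]=2
  step 9: row=2, L[2]='q', prepend. Next row=LF[2]=5
Reversed output: qprqoprr$

Answer: qprqoprr$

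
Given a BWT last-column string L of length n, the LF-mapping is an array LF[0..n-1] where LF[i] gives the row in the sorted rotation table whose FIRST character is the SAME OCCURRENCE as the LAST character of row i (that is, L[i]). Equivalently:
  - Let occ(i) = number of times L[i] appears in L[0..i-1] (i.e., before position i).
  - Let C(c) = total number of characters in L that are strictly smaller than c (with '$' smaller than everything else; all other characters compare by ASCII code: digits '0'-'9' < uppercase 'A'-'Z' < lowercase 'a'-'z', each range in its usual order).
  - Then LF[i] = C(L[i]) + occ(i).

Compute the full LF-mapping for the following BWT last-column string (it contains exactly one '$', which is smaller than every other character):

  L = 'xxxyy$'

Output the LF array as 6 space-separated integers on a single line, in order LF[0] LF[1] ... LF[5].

Char counts: '$':1, 'x':3, 'y':2
C (first-col start): C('$')=0, C('x')=1, C('y')=4
L[0]='x': occ=0, LF[0]=C('x')+0=1+0=1
L[1]='x': occ=1, LF[1]=C('x')+1=1+1=2
L[2]='x': occ=2, LF[2]=C('x')+2=1+2=3
L[3]='y': occ=0, LF[3]=C('y')+0=4+0=4
L[4]='y': occ=1, LF[4]=C('y')+1=4+1=5
L[5]='$': occ=0, LF[5]=C('$')+0=0+0=0

Answer: 1 2 3 4 5 0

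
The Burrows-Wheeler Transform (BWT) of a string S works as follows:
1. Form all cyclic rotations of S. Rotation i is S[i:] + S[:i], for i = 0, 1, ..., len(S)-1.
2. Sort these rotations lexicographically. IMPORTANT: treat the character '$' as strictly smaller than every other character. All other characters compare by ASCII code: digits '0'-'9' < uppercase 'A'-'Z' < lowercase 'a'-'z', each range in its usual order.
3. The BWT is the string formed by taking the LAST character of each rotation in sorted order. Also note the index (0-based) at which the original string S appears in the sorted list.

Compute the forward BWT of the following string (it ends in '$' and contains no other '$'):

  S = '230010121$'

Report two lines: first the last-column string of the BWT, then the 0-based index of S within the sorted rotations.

Answer: 13012001$2
8

Derivation:
All 10 rotations (rotation i = S[i:]+S[:i]):
  rot[0] = 230010121$
  rot[1] = 30010121$2
  rot[2] = 0010121$23
  rot[3] = 010121$230
  rot[4] = 10121$2300
  rot[5] = 0121$23001
  rot[6] = 121$230010
  rot[7] = 21$2300101
  rot[8] = 1$23001012
  rot[9] = $230010121
Sorted (with $ < everything):
  sorted[0] = $230010121  (last char: '1')
  sorted[1] = 0010121$23  (last char: '3')
  sorted[2] = 010121$230  (last char: '0')
  sorted[3] = 0121$23001  (last char: '1')
  sorted[4] = 1$23001012  (last char: '2')
  sorted[5] = 10121$2300  (last char: '0')
  sorted[6] = 121$230010  (last char: '0')
  sorted[7] = 21$2300101  (last char: '1')
  sorted[8] = 230010121$  (last char: '$')
  sorted[9] = 30010121$2  (last char: '2')
Last column: 13012001$2
Original string S is at sorted index 8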